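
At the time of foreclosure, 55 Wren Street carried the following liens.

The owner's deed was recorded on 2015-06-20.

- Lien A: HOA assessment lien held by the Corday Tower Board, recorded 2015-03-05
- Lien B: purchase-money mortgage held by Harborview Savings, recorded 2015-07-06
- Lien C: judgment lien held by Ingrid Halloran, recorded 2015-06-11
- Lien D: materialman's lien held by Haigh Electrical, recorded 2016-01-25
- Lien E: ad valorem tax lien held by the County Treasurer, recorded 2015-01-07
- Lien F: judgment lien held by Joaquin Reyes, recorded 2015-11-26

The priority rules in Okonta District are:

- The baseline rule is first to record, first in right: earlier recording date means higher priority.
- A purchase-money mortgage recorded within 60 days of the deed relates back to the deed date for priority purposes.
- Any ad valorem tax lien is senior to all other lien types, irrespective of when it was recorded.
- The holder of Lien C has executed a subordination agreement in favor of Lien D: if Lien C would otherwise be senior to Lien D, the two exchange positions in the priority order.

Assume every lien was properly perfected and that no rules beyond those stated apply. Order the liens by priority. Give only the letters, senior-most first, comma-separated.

Effective dates: B relates back to the deed date 2015-06-20.
E, as an ad valorem tax lien, has superpriority and ranks first.
Remaining liens by effective date: A (2015-03-05), C (2015-06-11), B (2015-06-20), F (2015-11-26), D (2016-01-25).
C would otherwise be senior to D, so under the subordination agreement C and D exchange positions.

E, A, D, B, F, C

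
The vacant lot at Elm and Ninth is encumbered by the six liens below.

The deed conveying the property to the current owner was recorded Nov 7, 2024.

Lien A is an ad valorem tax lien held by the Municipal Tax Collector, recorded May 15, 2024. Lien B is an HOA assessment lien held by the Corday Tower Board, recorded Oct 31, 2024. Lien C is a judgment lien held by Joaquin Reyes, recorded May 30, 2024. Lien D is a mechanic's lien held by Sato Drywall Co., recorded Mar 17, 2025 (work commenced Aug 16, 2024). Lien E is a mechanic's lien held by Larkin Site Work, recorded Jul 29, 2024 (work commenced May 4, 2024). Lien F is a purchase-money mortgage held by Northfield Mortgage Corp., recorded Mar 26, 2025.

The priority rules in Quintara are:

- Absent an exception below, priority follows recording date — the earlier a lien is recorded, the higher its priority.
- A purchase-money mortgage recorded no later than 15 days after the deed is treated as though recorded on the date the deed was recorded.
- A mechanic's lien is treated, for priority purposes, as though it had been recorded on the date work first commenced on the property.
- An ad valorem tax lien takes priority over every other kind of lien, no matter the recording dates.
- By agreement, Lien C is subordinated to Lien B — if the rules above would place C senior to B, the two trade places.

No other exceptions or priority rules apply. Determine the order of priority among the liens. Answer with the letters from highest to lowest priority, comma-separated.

A, E, B, D, C, F

Effective dates: D relates back to Aug 16, 2024 (work commenced); E is treated as recorded May 4, 2024, the work-commencement date; F was recorded 139 days after the deed — beyond 15 days — so no relation-back applies.
A is an ad valorem tax lien, so it outranks all other liens regardless of date.
Among the remaining liens, by effective date: E (May 4, 2024), C (May 30, 2024), D (Aug 16, 2024), B (Oct 31, 2024), F (Mar 26, 2025).
C is senior to B before the subordination, so the two trade places.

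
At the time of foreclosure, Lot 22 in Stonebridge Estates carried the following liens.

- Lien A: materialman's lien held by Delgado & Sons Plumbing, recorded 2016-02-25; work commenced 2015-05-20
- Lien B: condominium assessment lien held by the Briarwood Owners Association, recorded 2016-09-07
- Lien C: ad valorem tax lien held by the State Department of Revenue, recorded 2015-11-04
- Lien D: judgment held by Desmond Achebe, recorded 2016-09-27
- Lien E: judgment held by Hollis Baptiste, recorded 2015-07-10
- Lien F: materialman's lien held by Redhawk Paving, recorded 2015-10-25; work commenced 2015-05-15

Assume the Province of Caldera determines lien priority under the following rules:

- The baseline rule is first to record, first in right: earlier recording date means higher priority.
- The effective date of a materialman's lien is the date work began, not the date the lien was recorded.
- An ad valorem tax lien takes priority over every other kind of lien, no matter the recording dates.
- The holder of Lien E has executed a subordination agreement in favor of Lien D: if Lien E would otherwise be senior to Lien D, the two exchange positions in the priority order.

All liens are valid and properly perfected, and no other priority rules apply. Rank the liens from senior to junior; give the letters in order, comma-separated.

Effective dates after the stated exceptions: A relates back to 2015-05-20 (work commenced); F relates back to 2015-05-15 (work commenced).
As an ad valorem tax lien, C is senior to every other lien.
Ordering the rest by effective date: F (2015-05-15), A (2015-05-20), E (2015-07-10), B (2016-09-07), D (2016-09-27).
E is senior to D before the subordination, so the two trade places.

C, F, A, D, B, E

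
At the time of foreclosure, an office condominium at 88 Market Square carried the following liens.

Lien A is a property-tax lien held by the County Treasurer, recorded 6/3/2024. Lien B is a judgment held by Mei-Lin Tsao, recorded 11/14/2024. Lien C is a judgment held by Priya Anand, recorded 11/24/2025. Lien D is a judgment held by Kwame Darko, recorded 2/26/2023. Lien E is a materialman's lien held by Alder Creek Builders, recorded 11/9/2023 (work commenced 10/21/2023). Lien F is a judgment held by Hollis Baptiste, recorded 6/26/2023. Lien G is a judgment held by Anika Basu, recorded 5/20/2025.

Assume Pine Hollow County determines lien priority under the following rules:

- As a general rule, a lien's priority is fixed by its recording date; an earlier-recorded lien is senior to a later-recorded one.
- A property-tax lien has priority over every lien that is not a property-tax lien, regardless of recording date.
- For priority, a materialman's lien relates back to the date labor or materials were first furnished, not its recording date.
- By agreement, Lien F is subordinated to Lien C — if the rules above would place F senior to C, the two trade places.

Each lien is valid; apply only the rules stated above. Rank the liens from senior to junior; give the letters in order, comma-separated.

Effective dates after the stated exceptions: E relates back to 10/21/2023 (work commenced).
As a property-tax lien, A is senior to every other lien.
The other liens, earliest effective date first: D (2/26/2023), F (6/26/2023), E (10/21/2023), B (11/14/2024), G (5/20/2025), C (11/24/2025).
F is senior to C before the subordination, so the two trade places.

A, D, C, E, B, G, F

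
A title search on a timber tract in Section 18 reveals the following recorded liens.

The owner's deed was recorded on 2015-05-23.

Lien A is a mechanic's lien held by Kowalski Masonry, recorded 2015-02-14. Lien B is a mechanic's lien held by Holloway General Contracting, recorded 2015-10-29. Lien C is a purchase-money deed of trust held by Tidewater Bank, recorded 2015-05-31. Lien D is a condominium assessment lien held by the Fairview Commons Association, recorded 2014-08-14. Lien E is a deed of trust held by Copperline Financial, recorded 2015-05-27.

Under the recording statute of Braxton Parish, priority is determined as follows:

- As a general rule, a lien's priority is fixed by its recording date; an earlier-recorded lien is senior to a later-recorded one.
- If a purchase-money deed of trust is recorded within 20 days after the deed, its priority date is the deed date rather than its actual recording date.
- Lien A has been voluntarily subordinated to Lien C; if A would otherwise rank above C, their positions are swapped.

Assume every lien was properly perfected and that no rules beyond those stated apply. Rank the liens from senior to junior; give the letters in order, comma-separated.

Adjusting effective dates: C relates back to the deed date 2015-05-23.
Sorted by effective date: D (2014-08-14), A (2015-02-14), C (2015-05-23), E (2015-05-27), B (2015-10-29).
Because A would otherwise rank above C, the subordination swaps them.

D, C, A, E, B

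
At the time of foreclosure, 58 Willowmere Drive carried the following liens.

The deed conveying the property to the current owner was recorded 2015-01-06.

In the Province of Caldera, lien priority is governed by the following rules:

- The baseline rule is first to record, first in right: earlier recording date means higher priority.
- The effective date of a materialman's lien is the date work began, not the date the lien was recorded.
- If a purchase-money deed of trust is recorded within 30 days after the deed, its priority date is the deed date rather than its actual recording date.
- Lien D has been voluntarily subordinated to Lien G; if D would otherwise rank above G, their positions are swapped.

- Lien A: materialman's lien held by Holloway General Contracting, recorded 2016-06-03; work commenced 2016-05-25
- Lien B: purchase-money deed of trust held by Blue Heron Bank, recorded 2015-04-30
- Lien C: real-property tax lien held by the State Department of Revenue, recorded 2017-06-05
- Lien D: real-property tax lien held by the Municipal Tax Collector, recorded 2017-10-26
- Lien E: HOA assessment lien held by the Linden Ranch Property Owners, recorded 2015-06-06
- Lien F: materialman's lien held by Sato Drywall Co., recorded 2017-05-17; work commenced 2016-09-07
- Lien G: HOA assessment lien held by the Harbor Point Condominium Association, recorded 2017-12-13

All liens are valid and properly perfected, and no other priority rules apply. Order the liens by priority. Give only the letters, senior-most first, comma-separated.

First, effective dates: A's effective date is 2016-05-25, when work began; B missed the 30-day window (114 days after the deed), so its recording date stands; F is treated as recorded 2016-09-07, the work-commencement date.
Ordering by effective date: B (2015-04-30), E (2015-06-06), A (2016-05-25), F (2016-09-07), C (2017-06-05), D (2017-10-26), G (2017-12-13).
The subordination applies — D was senior to G — so D and G swap.

B, E, A, F, C, G, D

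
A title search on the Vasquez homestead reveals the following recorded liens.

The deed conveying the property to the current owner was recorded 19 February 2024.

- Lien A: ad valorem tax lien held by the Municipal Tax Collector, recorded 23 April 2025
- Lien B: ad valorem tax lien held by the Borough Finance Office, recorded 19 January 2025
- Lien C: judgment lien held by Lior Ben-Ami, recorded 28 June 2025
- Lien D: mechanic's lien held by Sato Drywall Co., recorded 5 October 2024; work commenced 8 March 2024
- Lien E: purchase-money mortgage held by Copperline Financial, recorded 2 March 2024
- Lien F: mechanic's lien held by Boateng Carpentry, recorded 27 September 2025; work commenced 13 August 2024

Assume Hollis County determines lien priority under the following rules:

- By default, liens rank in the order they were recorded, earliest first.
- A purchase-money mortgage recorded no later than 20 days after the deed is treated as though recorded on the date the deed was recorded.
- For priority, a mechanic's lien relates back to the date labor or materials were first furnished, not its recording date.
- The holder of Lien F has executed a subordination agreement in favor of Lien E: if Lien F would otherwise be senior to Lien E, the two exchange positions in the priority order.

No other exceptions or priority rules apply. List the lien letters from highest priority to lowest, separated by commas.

Effective dates after the stated exceptions: D is treated as recorded 8 March 2024, the work-commencement date; E was recorded within the 20-day window, so its effective date is the deed date 19 February 2024; F is treated as recorded 13 August 2024, the work-commencement date.
Ordering by effective date: E (19 February 2024), D (8 March 2024), F (13 August 2024), B (19 January 2025), A (23 April 2025), C (28 June 2025).
Since F is not senior to E, the subordination leaves the order unchanged.

E, D, F, B, A, C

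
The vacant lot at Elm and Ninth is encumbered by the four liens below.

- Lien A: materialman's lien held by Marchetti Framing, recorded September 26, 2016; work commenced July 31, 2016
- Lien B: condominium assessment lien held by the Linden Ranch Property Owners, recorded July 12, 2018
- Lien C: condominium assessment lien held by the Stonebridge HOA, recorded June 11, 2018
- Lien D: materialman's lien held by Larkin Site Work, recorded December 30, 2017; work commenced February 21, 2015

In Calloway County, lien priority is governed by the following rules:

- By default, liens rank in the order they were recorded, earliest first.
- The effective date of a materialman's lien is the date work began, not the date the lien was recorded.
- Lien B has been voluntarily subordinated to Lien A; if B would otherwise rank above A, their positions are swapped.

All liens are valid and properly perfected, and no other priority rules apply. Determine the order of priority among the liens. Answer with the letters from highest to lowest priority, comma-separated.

D, A, C, B

Effective dates: A is treated as recorded July 31, 2016, the work-commencement date; D is treated as recorded February 21, 2015, the work-commencement date.
Sorted by effective date: D (February 21, 2015), A (July 31, 2016), C (June 11, 2018), B (July 12, 2018).
Since B is not senior to A, the subordination leaves the order unchanged.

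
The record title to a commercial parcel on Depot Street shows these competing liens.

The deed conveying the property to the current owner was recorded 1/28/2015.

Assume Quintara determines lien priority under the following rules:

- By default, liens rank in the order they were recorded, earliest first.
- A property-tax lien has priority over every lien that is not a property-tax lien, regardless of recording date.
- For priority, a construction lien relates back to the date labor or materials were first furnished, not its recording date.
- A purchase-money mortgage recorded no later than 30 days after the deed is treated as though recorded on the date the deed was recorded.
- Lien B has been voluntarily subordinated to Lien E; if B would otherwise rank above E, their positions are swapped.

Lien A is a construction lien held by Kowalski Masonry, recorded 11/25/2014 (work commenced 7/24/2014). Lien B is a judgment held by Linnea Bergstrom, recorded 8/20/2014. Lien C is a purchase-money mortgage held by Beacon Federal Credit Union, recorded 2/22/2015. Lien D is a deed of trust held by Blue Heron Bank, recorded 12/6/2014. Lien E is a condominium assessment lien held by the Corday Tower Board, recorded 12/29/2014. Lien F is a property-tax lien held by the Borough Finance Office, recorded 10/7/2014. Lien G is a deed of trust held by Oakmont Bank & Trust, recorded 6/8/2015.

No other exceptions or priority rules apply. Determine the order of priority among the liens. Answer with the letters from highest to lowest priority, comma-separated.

Effective dates after the stated exceptions: A relates back to 7/24/2014 (work commenced); C relates back to the deed date 1/28/2015.
As a property-tax lien, F is senior to every other lien.
The other liens, earliest effective date first: A (7/24/2014), B (8/20/2014), D (12/6/2014), E (12/29/2014), C (1/28/2015), G (6/8/2015).
B would otherwise be senior to E, so under the subordination agreement B and E exchange positions.

F, A, E, D, B, C, G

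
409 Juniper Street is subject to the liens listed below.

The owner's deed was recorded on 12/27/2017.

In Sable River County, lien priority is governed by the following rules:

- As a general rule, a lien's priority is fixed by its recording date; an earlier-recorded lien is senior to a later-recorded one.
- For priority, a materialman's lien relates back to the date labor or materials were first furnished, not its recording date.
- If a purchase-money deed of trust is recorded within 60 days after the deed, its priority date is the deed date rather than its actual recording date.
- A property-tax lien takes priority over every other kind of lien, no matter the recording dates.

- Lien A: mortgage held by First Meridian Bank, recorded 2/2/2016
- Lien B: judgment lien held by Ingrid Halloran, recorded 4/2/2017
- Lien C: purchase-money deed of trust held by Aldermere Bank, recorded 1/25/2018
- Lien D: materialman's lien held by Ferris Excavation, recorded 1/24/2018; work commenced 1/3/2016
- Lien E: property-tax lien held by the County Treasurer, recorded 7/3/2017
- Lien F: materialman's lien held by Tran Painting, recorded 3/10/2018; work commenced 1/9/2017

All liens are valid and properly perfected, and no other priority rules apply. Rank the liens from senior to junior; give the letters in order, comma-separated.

First, effective dates: C relates back to the deed date 12/27/2017; D is treated as recorded 1/3/2016, the work-commencement date; F relates back to 1/9/2017 (work commenced).
As a property-tax lien, E is senior to every other lien.
Among the remaining liens, by effective date: D (1/3/2016), A (2/2/2016), F (1/9/2017), B (4/2/2017), C (12/27/2017).

E, D, A, F, B, C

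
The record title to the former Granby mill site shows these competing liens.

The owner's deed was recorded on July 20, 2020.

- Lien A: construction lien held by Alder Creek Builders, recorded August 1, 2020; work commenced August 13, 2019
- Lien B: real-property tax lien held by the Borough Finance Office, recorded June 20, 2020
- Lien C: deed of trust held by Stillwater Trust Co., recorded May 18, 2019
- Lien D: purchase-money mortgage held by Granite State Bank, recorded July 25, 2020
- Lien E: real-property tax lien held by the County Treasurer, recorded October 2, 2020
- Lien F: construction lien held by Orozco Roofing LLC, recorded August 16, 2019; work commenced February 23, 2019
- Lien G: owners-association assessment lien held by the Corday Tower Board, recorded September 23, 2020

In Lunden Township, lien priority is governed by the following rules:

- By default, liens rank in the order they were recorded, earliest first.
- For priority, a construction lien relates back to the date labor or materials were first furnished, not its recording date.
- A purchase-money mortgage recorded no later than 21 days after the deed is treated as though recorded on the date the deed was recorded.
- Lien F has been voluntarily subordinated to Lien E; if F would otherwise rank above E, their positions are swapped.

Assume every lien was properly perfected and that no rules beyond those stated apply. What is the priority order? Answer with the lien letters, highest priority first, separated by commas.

Adjusting effective dates: A relates back to August 13, 2019 (work commenced); D relates back to the deed date July 20, 2020; F is treated as recorded February 23, 2019, the work-commencement date.
By effective date, earliest first: F (February 23, 2019), C (May 18, 2019), A (August 13, 2019), B (June 20, 2020), D (July 20, 2020), G (September 23, 2020), E (October 2, 2020).
The subordination applies — F was senior to E — so F and E swap.

E, C, A, B, D, G, F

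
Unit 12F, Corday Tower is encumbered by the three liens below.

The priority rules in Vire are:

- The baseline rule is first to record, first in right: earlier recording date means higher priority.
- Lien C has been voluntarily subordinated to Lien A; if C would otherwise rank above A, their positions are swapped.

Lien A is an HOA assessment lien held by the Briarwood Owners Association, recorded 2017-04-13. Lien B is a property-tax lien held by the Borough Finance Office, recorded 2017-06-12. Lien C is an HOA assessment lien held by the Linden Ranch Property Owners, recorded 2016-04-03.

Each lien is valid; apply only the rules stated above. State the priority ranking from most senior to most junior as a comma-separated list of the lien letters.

By effective date: C (2016-04-03), A (2017-04-13), B (2017-06-12).
C is senior to A before the subordination, so the two trade places.

A, C, B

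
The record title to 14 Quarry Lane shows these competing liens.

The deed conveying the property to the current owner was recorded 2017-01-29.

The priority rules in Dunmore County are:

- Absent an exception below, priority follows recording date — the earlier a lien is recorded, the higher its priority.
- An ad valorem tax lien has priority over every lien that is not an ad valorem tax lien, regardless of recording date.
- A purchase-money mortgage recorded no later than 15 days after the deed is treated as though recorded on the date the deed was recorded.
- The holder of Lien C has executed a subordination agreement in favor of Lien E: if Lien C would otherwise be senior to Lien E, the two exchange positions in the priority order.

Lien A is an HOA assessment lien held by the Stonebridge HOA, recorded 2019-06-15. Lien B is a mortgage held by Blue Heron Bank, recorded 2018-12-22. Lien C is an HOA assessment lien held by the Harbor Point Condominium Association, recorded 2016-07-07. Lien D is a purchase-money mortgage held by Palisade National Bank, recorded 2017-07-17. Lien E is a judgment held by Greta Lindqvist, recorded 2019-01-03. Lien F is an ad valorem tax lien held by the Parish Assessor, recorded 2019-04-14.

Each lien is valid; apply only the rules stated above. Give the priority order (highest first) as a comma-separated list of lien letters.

F, E, D, B, C, A

Effective dates after the stated exceptions: D missed the 15-day window (169 days after the deed), so its recording date stands.
As an ad valorem tax lien, F is senior to every other lien.
Remaining liens by effective date: C (2016-07-07), D (2017-07-17), B (2018-12-22), E (2019-01-03), A (2019-06-15).
The subordination applies — C was senior to E — so C and E swap.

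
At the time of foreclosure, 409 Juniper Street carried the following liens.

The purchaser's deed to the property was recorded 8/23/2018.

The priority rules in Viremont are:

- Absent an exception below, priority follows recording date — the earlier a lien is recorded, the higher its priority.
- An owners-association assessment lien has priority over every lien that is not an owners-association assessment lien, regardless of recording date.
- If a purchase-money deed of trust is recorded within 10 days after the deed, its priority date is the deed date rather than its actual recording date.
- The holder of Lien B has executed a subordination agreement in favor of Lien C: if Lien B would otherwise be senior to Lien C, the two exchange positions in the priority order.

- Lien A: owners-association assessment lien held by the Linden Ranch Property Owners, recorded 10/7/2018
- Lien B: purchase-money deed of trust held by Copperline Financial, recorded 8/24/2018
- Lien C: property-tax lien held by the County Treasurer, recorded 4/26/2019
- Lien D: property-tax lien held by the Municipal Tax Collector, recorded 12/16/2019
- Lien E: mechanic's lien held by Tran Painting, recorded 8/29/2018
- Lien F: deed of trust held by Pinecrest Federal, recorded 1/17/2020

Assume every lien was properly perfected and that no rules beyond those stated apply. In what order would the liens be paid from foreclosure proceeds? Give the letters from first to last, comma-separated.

Adjusting effective dates: B relates back to the deed date 8/23/2018.
A is an owners-association assessment lien, so it outranks all other liens regardless of date.
The other liens, earliest effective date first: B (8/23/2018), E (8/29/2018), C (4/26/2019), D (12/16/2019), F (1/17/2020).
B would otherwise be senior to C, so under the subordination agreement B and C exchange positions.

A, C, E, B, D, F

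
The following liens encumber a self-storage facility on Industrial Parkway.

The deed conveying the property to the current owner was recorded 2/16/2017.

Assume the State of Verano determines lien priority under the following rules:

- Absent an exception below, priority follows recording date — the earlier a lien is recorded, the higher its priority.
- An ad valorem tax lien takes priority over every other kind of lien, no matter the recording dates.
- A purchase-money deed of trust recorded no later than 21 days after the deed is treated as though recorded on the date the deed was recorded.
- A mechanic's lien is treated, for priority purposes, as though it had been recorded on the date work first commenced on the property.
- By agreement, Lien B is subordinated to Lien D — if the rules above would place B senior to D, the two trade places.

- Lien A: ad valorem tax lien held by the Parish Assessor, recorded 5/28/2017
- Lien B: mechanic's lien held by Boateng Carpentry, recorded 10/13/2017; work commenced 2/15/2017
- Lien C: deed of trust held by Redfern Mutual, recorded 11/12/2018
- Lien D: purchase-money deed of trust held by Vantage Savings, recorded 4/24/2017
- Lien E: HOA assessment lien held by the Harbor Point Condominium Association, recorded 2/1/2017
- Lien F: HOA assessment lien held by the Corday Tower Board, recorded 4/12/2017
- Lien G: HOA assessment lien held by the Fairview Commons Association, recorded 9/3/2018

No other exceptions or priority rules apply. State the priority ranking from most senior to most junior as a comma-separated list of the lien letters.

A, E, D, F, B, G, C

Effective dates: B's effective date is 2/15/2017, when work began; D was recorded 67 days after the deed — beyond 21 days — so no relation-back applies.
A is an ad valorem tax lien and takes priority over every other lien.
The other liens, earliest effective date first: E (2/1/2017), B (2/15/2017), F (4/12/2017), D (4/24/2017), G (9/3/2018), C (11/12/2018).
The subordination applies — B was senior to D — so B and D swap.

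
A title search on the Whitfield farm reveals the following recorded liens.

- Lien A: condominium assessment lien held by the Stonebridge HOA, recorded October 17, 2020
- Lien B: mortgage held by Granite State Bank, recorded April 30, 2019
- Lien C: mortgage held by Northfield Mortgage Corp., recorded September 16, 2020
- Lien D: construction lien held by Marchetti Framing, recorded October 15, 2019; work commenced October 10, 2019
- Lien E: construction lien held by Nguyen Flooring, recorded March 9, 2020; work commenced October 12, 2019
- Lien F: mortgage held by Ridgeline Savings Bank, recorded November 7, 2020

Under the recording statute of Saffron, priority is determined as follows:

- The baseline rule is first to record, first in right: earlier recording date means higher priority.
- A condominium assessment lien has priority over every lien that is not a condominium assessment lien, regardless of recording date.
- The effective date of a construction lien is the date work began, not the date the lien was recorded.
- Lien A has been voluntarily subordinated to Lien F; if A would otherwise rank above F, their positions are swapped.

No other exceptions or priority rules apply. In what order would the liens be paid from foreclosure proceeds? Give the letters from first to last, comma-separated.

F, B, D, E, C, A

First, effective dates: D relates back to October 10, 2019 (work commenced); E relates back to October 12, 2019 (work commenced).
A, as a condominium assessment lien, has superpriority and ranks first.
Remaining liens by effective date: B (April 30, 2019), D (October 10, 2019), E (October 12, 2019), C (September 16, 2020), F (November 7, 2020).
Because A would otherwise rank above F, the subordination swaps them.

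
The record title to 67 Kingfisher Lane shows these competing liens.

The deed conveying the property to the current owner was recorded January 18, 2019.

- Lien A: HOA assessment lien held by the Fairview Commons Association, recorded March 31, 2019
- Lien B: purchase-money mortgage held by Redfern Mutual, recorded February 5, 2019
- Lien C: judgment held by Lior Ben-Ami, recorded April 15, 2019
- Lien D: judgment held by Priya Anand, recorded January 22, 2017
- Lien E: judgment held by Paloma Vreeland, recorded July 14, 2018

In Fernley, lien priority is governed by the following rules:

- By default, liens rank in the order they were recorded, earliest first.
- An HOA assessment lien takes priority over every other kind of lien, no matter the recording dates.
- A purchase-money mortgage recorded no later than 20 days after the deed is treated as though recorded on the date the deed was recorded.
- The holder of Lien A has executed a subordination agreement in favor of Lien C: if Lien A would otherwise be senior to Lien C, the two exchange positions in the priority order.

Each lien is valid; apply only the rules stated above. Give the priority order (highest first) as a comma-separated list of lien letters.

C, D, E, B, A

Adjusting effective dates: B relates back to the deed date January 18, 2019.
A is an HOA assessment lien and takes priority over every other lien.
Ordering the rest by effective date: D (January 22, 2017), E (July 14, 2018), B (January 18, 2019), C (April 15, 2019).
The subordination applies — A was senior to C — so A and C swap.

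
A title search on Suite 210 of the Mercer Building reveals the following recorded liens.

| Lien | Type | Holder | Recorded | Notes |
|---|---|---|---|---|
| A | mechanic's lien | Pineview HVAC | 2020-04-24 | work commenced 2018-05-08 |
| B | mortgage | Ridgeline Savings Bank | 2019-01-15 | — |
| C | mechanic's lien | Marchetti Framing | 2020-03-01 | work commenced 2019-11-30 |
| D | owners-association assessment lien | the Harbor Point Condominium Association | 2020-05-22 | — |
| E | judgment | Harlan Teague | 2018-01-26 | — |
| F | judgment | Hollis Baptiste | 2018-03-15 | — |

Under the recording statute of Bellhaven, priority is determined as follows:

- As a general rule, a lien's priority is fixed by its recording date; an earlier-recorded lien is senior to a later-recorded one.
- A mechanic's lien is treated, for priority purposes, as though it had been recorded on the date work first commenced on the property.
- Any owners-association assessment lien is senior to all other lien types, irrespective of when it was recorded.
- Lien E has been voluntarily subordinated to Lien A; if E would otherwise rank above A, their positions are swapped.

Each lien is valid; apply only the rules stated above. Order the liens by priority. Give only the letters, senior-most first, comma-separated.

Adjusting effective dates: A relates back to 2018-05-08 (work commenced); C is treated as recorded 2019-11-30, the work-commencement date.
As an owners-association assessment lien, D is senior to every other lien.
Remaining liens by effective date: E (2018-01-26), F (2018-03-15), A (2018-05-08), B (2019-01-15), C (2019-11-30).
E would otherwise be senior to A, so under the subordination agreement E and A exchange positions.

D, A, F, E, B, C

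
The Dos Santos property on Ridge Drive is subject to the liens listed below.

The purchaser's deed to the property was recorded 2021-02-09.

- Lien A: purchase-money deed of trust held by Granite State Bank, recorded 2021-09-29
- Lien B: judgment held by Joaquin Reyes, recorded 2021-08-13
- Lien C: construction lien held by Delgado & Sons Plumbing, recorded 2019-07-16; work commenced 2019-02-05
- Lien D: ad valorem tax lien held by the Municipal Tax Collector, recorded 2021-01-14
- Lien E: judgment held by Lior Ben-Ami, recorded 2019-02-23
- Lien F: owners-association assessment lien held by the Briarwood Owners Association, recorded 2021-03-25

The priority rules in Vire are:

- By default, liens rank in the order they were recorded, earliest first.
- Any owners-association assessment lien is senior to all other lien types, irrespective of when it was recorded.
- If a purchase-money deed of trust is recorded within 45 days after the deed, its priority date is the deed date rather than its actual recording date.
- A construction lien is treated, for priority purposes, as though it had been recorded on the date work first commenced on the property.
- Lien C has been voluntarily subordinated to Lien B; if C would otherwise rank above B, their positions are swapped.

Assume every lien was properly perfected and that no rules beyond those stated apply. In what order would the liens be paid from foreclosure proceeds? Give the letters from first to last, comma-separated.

Effective dates: A missed the 45-day window (232 days after the deed), so its recording date stands; C relates back to 2019-02-05 (work commenced).
F is an owners-association assessment lien, so it outranks all other liens regardless of date.
Ordering the rest by effective date: C (2019-02-05), E (2019-02-23), D (2021-01-14), B (2021-08-13), A (2021-09-29).
The subordination applies — C was senior to B — so C and B swap.

F, B, E, D, C, A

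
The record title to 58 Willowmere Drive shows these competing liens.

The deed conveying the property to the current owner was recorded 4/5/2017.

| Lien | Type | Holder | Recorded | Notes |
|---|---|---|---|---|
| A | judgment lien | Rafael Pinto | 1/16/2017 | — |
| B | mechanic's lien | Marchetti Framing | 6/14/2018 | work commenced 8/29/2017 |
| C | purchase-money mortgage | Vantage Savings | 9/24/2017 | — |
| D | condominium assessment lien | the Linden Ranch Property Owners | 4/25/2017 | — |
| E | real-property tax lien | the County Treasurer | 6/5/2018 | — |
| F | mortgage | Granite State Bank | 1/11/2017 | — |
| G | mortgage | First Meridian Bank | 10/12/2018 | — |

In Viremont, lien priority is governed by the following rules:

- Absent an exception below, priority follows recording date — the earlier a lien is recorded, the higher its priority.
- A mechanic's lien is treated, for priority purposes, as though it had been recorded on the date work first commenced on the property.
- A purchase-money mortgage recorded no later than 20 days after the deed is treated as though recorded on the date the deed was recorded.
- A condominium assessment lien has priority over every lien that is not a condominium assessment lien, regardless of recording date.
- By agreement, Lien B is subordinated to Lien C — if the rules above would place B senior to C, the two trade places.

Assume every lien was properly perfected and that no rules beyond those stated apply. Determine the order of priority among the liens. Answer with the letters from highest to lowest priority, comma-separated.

First, effective dates: B's effective date is 8/29/2017, when work began; C was recorded 172 days after the deed — beyond 20 days — so no relation-back applies.
As a condominium assessment lien, D is senior to every other lien.
Remaining liens by effective date: F (1/11/2017), A (1/16/2017), B (8/29/2017), C (9/24/2017), E (6/5/2018), G (10/12/2018).
Because B would otherwise rank above C, the subordination swaps them.

D, F, A, C, B, E, G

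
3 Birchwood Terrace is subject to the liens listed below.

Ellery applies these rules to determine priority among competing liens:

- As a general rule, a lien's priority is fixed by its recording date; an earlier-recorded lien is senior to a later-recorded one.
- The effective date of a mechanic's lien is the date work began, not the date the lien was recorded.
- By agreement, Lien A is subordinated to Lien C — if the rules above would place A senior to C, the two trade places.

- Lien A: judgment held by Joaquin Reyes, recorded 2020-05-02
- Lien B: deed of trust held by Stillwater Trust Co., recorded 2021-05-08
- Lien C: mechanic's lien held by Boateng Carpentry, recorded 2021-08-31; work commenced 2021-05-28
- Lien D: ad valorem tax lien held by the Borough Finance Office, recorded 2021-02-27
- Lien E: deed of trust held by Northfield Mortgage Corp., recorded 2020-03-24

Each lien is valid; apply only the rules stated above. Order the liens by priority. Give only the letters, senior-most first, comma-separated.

E, C, D, B, A

First, effective dates: C relates back to 2021-05-28 (work commenced).
By effective date, earliest first: E (2020-03-24), A (2020-05-02), D (2021-02-27), B (2021-05-08), C (2021-05-28).
The subordination applies — A was senior to C — so A and C swap.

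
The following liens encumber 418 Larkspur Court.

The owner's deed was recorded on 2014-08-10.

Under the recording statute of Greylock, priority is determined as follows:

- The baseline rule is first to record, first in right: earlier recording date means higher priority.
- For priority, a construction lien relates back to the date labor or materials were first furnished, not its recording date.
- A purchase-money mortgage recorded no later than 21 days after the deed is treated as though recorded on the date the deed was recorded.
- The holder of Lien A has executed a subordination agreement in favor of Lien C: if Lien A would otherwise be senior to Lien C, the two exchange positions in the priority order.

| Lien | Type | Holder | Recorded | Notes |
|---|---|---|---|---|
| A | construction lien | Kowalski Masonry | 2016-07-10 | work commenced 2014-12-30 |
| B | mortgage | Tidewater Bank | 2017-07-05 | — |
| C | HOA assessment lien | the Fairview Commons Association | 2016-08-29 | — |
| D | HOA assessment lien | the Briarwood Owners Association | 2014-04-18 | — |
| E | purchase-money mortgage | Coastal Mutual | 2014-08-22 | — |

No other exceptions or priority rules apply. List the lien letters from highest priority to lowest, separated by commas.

Adjusting effective dates: A is treated as recorded 2014-12-30, the work-commencement date; E's effective date is the deed date, 2014-08-10.
Ordering by effective date: D (2014-04-18), E (2014-08-10), A (2014-12-30), C (2016-08-29), B (2017-07-05).
Because A would otherwise rank above C, the subordination swaps them.

D, E, C, A, B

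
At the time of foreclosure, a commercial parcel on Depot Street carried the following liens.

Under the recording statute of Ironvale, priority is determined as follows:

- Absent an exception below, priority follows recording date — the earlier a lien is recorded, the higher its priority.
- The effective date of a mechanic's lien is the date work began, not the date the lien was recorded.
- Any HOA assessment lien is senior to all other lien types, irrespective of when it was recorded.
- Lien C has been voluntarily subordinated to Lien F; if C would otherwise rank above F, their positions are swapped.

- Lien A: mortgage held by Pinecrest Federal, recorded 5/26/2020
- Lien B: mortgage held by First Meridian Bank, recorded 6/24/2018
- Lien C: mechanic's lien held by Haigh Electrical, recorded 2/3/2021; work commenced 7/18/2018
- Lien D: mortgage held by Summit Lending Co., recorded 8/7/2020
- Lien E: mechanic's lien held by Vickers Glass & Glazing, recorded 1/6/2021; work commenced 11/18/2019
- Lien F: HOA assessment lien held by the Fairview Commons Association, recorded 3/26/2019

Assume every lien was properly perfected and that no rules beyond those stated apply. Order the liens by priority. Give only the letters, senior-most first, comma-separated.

Adjusting effective dates: C is treated as recorded 7/18/2018, the work-commencement date; E is treated as recorded 11/18/2019, the work-commencement date.
F is an HOA assessment lien, so it outranks all other liens regardless of date.
Ordering the rest by effective date: B (6/24/2018), C (7/18/2018), E (11/18/2019), A (5/26/2020), D (8/7/2020).
Since C is not senior to F, the subordination leaves the order unchanged.

F, B, C, E, A, D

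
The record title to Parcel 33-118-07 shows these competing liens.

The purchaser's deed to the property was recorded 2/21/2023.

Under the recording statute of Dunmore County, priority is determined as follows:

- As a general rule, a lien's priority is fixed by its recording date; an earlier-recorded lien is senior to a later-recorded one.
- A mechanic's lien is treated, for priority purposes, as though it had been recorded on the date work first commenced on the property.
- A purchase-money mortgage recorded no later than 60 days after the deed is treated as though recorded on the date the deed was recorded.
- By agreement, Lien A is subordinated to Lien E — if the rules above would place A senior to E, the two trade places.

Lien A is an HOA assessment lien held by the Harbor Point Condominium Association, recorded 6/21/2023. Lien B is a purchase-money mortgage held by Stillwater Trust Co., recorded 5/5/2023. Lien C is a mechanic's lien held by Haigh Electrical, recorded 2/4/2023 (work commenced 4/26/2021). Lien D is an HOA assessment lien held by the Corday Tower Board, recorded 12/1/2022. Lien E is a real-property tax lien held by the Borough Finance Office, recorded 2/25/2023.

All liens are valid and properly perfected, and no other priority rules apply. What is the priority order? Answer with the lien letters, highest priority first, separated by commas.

Effective dates after the stated exceptions: B was recorded 73 days after the deed — beyond 60 days — so no relation-back applies; C is treated as recorded 4/26/2021, the work-commencement date.
By effective date: C (4/26/2021), D (12/1/2022), E (2/25/2023), B (5/5/2023), A (6/21/2023).
A already ranks below E; the subordination has no effect.

C, D, E, B, A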